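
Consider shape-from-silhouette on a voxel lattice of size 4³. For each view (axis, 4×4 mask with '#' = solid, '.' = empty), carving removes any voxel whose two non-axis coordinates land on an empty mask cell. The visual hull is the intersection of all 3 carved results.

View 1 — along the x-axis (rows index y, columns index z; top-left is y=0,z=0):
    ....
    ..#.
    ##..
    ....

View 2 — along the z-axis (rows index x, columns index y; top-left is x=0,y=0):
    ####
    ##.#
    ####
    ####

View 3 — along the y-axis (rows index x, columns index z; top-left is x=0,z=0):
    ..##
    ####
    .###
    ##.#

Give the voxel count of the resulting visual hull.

before carving: 64 voxels (4×4×4)
  1. axis=0 (YZ plane), |mask|=3  ⇒  voxels=12
  2. axis=2 (XY plane), |mask|=15  ⇒  voxels=10
  3. axis=1 (XZ plane), |mask|=12  ⇒  voxels=6

remaining voxels: 6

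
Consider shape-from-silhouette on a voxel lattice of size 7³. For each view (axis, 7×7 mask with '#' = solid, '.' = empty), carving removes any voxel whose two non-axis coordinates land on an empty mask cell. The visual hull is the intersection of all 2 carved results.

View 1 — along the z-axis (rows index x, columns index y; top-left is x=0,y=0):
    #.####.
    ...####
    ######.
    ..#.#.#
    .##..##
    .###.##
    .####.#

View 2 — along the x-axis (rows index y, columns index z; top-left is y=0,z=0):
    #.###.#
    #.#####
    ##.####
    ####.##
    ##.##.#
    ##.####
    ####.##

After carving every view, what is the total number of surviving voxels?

start: 7×7×7 = 343 voxels
V1 z: intersect with XY mask (32 set) -- 224 left
V2 x: intersect with YZ mask (40 set) -- 185 left

voxel count = 185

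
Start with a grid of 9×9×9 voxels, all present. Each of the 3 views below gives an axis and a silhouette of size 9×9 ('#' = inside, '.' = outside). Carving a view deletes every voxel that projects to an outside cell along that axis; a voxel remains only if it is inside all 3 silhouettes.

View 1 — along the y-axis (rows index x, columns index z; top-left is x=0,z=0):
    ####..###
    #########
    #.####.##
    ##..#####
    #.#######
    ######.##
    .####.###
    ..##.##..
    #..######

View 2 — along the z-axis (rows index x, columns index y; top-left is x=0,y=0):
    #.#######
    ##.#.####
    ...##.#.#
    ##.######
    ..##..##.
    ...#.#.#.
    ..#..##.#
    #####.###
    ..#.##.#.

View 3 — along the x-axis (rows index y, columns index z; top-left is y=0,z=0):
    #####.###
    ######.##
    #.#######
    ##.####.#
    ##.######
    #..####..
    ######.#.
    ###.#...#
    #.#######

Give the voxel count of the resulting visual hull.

voxel count = 263

initial block: 9^3 = 729
after view 1 [y-axis, 64 of 81 cells solid] → remaining = 576
after view 2 [z-axis, 50 of 81 cells solid] → remaining = 347
after view 3 [x-axis, 64 of 81 cells solid] → remaining = 263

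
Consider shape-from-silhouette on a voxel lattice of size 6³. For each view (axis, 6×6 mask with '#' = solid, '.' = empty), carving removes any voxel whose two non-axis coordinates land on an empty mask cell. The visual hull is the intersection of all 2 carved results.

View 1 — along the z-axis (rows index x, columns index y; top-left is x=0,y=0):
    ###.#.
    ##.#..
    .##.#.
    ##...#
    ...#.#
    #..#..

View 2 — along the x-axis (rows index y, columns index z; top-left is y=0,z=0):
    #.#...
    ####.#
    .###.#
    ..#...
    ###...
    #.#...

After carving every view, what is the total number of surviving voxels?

49 voxels

start: 6×6×6 = 216 voxels
step 1: project along z, AND mask (17/36) → |grid| = 102
step 2: project along x, AND mask (17/36) → |grid| = 49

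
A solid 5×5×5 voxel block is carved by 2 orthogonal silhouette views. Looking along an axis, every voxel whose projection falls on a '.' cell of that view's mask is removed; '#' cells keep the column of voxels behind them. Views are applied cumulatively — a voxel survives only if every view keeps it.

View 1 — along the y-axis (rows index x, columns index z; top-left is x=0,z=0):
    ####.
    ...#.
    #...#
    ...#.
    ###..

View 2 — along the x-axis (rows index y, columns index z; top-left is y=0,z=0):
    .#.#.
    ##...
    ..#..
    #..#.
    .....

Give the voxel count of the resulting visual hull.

initial block: 5^3 = 125
  1. axis=1 (XZ plane), |mask|=11  ⇒  voxels=55
  2. axis=0 (YZ plane), |mask|=7  ⇒  voxels=18

remaining voxels: 18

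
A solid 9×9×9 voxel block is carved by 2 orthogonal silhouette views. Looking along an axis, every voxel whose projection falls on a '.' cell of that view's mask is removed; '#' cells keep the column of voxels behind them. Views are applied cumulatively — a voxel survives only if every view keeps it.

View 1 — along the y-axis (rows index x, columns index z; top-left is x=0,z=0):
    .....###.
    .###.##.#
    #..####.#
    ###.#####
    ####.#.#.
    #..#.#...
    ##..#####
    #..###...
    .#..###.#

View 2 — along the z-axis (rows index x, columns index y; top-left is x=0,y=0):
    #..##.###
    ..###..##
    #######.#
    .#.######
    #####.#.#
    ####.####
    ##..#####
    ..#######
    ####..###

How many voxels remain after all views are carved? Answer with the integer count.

start: 9×9×9 = 729 voxels
[1] y-view keeps 48 columns → grid now 432
[2] z-view keeps 62 columns → grid now 330

|visual hull| = 330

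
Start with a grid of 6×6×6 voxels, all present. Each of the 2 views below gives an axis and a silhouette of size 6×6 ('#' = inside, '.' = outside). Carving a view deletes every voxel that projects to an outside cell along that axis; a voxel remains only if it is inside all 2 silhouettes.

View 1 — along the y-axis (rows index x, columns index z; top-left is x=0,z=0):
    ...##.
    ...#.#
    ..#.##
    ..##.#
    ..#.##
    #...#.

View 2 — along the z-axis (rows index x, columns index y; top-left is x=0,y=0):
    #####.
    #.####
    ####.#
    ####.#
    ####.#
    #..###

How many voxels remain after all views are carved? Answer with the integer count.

start: 6×6×6 = 216 voxels
step 1: project along y, AND mask (15/36) → |grid| = 90
step 2: project along z, AND mask (29/36) → |grid| = 73

|visual hull| = 73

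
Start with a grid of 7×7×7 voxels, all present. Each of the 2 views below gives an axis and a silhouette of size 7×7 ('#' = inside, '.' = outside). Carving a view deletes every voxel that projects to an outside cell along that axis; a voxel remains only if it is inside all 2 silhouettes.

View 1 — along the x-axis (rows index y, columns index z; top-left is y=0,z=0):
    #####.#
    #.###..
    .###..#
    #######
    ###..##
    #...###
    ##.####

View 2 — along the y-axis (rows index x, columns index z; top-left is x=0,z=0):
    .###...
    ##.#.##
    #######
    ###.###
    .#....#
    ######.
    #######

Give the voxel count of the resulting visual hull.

|visual hull| = 185

before carving: 343 voxels (7×7×7)
V1 x: intersect with YZ mask (36 set) -- 252 left
V2 y: intersect with XZ mask (36 set) -- 185 left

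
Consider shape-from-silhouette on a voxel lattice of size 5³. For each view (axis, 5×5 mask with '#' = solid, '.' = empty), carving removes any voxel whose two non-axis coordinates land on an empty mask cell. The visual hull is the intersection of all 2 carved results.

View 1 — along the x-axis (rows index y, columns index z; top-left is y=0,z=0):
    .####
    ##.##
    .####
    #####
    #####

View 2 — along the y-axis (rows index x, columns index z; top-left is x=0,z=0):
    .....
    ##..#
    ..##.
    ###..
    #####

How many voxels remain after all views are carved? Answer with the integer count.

voxel count = 56

full grid |V| = 125
[1] x-view keeps 22 columns → grid now 110
[2] y-view keeps 13 columns → grid now 56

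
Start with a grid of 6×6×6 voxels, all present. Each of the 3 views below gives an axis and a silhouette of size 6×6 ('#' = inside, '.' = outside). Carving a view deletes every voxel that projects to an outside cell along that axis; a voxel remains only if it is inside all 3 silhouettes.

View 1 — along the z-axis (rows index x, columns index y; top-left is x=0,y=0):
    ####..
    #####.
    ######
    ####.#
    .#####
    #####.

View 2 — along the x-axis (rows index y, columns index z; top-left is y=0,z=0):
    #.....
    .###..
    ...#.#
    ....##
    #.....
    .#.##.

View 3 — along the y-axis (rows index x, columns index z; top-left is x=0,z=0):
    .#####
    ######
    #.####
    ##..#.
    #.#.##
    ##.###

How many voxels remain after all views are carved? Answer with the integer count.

voxel count = 45

before carving: 216 voxels (6×6×6)
carve view 1 (along z, XY-mask fill 30/36): 180 voxels remain
carve view 2 (along x, YZ-mask fill 12/36): 60 voxels remain
carve view 3 (along y, XZ-mask fill 28/36): 45 voxels remain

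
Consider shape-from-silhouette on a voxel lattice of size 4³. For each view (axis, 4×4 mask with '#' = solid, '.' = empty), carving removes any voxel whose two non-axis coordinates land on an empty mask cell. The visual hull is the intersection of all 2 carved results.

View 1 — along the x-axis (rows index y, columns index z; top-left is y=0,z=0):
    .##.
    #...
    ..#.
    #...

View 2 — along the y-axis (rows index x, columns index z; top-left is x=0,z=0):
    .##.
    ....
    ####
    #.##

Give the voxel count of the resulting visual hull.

12 voxels

start: 4×4×4 = 64 voxels
carve view 1 (along x, YZ-mask fill 5/16): 20 voxels remain
carve view 2 (along y, XZ-mask fill 9/16): 12 voxels remain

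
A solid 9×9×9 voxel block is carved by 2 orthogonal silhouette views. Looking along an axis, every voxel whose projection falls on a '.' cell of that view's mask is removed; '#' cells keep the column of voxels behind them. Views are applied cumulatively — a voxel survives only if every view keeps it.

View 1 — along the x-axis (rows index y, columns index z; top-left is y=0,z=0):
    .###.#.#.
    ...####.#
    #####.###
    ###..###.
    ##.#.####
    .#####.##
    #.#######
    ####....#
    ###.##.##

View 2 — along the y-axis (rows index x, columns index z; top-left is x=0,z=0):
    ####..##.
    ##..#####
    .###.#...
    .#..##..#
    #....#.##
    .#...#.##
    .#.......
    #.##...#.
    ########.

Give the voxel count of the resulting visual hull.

voxel count = 277

before carving: 729 voxels (9×9×9)
carve view 1 (along x, YZ-mask fill 58/81): 522 voxels remain
carve view 2 (along y, XZ-mask fill 42/81): 277 voxels remain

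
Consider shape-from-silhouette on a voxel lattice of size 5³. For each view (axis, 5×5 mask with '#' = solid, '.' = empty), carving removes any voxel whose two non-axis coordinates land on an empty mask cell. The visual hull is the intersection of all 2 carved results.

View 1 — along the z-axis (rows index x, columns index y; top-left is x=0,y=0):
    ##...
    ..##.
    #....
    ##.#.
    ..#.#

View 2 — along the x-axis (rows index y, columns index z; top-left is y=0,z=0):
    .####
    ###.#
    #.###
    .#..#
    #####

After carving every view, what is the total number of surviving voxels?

start: 5×5×5 = 125 voxels
[1] z-view keeps 10 columns → grid now 50
[2] x-view keeps 19 columns → grid now 37

|visual hull| = 37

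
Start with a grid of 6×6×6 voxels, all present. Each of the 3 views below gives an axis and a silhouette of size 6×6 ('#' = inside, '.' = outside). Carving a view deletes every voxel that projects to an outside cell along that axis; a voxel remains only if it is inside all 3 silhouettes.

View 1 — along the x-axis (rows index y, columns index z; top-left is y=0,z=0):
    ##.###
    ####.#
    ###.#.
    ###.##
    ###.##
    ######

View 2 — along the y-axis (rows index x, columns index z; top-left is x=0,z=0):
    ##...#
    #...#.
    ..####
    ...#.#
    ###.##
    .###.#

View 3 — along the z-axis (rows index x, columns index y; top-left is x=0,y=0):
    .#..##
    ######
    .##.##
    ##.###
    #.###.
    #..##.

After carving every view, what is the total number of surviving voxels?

initial block: 6^3 = 216
V1 x: intersect with YZ mask (30 set) -- 180 left
V2 y: intersect with XZ mask (20 set) -- 100 left
V3 z: intersect with XY mask (25 set) -- 67 left

voxel count = 67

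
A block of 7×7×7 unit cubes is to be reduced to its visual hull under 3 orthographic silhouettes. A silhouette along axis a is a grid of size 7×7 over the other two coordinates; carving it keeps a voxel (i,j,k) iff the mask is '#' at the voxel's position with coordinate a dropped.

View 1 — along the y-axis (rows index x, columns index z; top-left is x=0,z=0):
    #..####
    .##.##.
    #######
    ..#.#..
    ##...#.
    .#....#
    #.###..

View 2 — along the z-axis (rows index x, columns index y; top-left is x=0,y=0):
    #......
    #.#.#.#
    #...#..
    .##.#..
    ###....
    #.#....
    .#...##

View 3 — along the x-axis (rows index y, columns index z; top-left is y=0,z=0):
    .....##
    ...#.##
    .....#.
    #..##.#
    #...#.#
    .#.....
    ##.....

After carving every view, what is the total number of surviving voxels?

remaining voxels: 18

before carving: 343 voxels (7×7×7)
step 1: project along y, AND mask (27/49) → |grid| = 189
step 2: project along z, AND mask (18/49) → |grid| = 66
step 3: project along x, AND mask (16/49) → |grid| = 18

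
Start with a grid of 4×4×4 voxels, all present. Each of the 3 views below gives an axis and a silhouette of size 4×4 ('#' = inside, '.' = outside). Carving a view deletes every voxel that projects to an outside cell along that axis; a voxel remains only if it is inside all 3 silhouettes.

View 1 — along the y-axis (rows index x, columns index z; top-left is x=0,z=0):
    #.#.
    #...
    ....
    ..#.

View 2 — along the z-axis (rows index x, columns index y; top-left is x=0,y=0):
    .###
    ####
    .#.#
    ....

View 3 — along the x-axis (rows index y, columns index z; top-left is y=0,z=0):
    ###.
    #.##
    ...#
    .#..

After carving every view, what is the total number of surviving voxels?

voxel count = 4

full grid |V| = 64
V1 y: intersect with XZ mask (4 set) -- 16 left
V2 z: intersect with XY mask (9 set) -- 10 left
V3 x: intersect with YZ mask (8 set) -- 4 left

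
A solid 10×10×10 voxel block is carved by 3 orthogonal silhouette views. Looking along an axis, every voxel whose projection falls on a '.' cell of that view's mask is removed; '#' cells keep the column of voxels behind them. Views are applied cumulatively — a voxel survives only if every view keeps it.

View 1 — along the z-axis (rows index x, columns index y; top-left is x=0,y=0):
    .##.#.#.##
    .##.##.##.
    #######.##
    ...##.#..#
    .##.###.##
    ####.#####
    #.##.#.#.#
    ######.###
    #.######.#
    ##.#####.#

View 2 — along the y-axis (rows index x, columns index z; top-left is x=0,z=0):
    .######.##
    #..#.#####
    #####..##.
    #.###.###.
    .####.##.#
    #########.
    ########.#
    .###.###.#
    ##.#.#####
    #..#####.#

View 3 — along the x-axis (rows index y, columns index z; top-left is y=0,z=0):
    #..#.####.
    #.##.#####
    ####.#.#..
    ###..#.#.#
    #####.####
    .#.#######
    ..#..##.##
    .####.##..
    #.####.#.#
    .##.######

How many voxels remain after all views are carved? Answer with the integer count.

initial block: 10^3 = 1000
[1] z-view keeps 72 columns → grid now 720
[2] y-view keeps 76 columns → grid now 548
[3] x-view keeps 69 columns → grid now 383

|visual hull| = 383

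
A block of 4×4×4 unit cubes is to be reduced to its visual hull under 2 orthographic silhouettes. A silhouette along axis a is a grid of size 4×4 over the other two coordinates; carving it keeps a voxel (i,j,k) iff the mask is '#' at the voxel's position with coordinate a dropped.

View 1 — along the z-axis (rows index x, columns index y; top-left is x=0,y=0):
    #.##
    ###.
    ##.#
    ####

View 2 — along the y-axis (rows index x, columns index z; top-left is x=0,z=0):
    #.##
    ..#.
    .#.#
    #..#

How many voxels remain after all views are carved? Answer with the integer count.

voxel count = 26

initial block: 4^3 = 64
  1. axis=2 (XY plane), |mask|=13  ⇒  voxels=52
  2. axis=1 (XZ plane), |mask|=8  ⇒  voxels=26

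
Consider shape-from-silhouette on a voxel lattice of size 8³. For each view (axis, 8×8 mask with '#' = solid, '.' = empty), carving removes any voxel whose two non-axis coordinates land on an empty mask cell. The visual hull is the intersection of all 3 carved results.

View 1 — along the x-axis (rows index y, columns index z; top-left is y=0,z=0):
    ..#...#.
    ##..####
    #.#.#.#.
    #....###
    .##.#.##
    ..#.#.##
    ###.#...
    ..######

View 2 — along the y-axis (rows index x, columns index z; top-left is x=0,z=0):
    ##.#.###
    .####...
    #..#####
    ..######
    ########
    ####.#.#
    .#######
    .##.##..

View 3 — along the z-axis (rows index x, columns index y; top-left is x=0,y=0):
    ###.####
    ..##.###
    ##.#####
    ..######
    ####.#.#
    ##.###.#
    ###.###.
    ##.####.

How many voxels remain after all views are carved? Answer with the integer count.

before carving: 512 voxels (8×8×8)
V1 x: intersect with YZ mask (35 set) -- 280 left
V2 y: intersect with XZ mask (47 set) -- 199 left
V3 z: intersect with XY mask (49 set) -- 152 left

voxel count = 152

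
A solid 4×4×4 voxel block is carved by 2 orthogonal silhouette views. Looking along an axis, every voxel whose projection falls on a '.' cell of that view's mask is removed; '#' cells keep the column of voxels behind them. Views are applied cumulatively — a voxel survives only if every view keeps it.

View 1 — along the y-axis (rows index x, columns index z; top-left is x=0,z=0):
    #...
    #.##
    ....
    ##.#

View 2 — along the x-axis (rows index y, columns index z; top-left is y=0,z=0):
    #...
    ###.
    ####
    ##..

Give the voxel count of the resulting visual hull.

full grid |V| = 64
step 1: project along y, AND mask (7/16) → |grid| = 28
step 2: project along x, AND mask (10/16) → |grid| = 19

19 voxels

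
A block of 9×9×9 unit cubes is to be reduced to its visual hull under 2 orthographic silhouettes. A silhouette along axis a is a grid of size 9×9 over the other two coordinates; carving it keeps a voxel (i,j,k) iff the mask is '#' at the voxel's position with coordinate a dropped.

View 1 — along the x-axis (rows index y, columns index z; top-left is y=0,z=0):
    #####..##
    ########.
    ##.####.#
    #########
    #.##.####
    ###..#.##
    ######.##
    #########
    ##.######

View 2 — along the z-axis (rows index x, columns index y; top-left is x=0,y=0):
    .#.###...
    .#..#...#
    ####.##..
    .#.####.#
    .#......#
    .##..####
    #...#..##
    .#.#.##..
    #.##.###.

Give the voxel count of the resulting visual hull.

|visual hull| = 314

before carving: 729 voxels (9×9×9)
  1. axis=0 (YZ plane), |mask|=69  ⇒  voxels=621
  2. axis=2 (XY plane), |mask|=41  ⇒  voxels=314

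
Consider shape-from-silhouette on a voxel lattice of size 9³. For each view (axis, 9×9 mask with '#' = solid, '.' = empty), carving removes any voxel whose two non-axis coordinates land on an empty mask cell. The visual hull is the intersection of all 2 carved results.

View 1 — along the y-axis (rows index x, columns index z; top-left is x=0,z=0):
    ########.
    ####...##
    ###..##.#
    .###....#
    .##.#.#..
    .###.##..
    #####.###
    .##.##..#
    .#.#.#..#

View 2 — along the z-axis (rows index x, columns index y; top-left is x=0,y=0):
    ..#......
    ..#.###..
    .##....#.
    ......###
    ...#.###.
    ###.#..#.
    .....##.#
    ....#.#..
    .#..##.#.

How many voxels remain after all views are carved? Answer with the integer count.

remaining voxels: 153

full grid |V| = 729
step 1: project along y, AND mask (50/81) → |grid| = 450
step 2: project along z, AND mask (29/81) → |grid| = 153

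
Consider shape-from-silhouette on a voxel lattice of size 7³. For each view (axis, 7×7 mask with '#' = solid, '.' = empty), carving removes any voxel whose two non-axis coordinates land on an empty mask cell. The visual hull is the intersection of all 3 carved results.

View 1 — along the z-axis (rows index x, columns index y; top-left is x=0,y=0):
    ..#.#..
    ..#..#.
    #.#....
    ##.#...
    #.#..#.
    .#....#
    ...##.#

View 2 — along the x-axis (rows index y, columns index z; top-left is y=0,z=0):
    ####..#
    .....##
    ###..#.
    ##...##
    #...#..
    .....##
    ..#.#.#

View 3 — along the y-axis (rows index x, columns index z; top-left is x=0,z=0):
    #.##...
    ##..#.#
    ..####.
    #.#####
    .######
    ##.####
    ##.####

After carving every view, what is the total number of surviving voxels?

before carving: 343 voxels (7×7×7)
[1] z-view keeps 17 columns → grid now 119
[2] x-view keeps 22 columns → grid now 57
[3] y-view keeps 35 columns → grid now 40

|visual hull| = 40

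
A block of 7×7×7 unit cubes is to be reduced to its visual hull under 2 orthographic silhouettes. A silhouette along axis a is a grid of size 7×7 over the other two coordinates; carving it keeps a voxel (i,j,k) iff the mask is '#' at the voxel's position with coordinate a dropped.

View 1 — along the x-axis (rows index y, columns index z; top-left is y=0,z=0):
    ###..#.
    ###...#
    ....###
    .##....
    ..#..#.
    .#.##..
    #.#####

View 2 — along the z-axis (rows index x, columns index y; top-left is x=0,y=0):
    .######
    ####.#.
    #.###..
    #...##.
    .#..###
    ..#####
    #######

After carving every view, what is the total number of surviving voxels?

start: 7×7×7 = 343 voxels
step 1: project along x, AND mask (24/49) → |grid| = 168
step 2: project along z, AND mask (34/49) → |grid| = 111

|visual hull| = 111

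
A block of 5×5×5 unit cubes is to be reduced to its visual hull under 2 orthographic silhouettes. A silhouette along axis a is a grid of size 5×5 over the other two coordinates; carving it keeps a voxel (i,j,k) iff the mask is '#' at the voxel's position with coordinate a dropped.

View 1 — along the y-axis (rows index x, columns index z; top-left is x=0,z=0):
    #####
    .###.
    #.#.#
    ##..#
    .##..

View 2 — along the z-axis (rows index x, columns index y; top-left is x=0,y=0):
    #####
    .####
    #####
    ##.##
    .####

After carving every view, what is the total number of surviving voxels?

start: 5×5×5 = 125 voxels
after view 1 [y-axis, 16 of 25 cells solid] → remaining = 80
after view 2 [z-axis, 22 of 25 cells solid] → remaining = 72

|visual hull| = 72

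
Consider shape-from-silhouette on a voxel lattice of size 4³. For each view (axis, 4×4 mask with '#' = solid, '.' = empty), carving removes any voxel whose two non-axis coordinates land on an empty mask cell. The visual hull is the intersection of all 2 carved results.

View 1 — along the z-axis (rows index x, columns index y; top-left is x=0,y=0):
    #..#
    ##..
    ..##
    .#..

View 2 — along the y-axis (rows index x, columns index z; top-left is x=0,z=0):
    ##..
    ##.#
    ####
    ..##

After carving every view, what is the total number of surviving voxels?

voxel count = 20

before carving: 64 voxels (4×4×4)
V1 z: intersect with XY mask (7 set) -- 28 left
V2 y: intersect with XZ mask (11 set) -- 20 left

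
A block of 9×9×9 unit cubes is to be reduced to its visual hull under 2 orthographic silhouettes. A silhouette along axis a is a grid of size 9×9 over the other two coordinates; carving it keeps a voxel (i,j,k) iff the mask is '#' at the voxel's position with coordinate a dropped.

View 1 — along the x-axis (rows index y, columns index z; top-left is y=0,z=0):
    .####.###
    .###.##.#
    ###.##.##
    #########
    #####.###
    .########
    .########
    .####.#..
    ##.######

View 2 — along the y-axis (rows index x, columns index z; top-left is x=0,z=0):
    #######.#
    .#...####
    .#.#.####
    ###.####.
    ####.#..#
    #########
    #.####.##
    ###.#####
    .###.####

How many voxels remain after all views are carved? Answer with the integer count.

before carving: 729 voxels (9×9×9)
  1. axis=0 (YZ plane), |mask|=66  ⇒  voxels=594
  2. axis=1 (XZ plane), |mask|=63  ⇒  voxels=463

remaining voxels: 463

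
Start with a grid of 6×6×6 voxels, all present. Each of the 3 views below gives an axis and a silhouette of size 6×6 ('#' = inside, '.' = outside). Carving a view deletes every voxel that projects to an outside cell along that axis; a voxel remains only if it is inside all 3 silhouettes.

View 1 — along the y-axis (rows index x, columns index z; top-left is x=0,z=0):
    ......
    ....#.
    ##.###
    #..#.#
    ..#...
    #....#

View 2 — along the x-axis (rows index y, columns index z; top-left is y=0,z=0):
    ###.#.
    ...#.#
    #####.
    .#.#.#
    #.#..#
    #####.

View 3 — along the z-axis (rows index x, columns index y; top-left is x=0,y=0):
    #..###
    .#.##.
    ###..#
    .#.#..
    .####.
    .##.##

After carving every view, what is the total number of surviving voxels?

|visual hull| = 24

before carving: 216 voxels (6×6×6)
[1] y-view keeps 12 columns → grid now 72
[2] x-view keeps 22 columns → grid now 43
[3] z-view keeps 21 columns → grid now 24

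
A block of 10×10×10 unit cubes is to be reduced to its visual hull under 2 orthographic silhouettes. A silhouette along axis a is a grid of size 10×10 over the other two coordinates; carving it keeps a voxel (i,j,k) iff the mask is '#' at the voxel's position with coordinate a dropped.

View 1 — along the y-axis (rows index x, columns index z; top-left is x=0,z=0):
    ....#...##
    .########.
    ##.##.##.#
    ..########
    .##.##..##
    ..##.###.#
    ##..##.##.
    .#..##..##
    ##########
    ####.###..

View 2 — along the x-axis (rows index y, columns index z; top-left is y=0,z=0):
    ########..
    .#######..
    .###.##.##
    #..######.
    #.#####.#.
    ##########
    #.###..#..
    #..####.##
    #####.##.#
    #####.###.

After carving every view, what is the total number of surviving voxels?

voxel count = 483

initial block: 10^3 = 1000
[1] y-view keeps 66 columns → grid now 660
[2] x-view keeps 74 columns → grid now 483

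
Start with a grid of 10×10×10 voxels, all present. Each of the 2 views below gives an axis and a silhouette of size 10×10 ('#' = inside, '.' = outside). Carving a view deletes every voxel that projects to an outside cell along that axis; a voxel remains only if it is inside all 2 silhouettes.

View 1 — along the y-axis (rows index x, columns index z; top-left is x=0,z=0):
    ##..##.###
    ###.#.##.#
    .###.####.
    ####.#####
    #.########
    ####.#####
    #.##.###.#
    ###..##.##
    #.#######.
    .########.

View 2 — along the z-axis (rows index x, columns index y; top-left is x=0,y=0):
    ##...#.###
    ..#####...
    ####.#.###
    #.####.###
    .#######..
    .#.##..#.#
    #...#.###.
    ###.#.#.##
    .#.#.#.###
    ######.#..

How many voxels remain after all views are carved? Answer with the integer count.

501 voxels

start: 10×10×10 = 1000 voxels
step 1: project along y, AND mask (78/100) → |grid| = 780
step 2: project along z, AND mask (64/100) → |grid| = 501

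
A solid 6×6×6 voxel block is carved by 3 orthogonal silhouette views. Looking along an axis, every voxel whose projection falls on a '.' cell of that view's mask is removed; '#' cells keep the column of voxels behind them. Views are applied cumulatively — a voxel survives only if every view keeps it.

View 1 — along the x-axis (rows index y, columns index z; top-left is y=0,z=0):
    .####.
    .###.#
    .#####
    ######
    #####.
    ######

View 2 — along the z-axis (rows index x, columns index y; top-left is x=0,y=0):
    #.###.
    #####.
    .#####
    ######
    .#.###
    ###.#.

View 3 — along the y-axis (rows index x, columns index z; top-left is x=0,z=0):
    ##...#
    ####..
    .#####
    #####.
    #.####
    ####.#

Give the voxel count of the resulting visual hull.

full grid |V| = 216
carve view 1 (along x, YZ-mask fill 30/36): 180 voxels remain
carve view 2 (along z, XY-mask fill 28/36): 139 voxels remain
carve view 3 (along y, XZ-mask fill 27/36): 106 voxels remain

remaining voxels: 106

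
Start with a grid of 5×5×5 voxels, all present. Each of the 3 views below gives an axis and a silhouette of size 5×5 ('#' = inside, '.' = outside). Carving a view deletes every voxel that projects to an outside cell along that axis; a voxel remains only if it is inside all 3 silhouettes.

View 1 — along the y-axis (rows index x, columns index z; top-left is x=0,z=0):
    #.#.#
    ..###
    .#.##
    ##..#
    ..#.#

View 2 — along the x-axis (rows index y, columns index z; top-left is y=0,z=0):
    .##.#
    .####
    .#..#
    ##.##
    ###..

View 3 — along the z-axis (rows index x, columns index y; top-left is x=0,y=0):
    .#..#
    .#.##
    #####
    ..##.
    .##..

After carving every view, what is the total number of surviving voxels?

|visual hull| = 29

before carving: 125 voxels (5×5×5)
carve view 1 (along y, XZ-mask fill 14/25): 70 voxels remain
carve view 2 (along x, YZ-mask fill 16/25): 47 voxels remain
carve view 3 (along z, XY-mask fill 14/25): 29 voxels remain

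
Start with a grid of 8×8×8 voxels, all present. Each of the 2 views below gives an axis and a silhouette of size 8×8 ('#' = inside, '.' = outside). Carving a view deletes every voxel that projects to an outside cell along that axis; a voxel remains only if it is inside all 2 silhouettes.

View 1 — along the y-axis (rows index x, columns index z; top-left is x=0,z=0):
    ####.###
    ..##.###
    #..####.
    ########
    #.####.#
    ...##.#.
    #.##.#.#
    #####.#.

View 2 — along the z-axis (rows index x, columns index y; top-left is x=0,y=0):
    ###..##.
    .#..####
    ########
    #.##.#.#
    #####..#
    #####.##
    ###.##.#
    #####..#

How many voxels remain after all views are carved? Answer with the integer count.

voxel count = 263

initial block: 8^3 = 512
after view 1 [y-axis, 45 of 64 cells solid] → remaining = 360
after view 2 [z-axis, 48 of 64 cells solid] → remaining = 263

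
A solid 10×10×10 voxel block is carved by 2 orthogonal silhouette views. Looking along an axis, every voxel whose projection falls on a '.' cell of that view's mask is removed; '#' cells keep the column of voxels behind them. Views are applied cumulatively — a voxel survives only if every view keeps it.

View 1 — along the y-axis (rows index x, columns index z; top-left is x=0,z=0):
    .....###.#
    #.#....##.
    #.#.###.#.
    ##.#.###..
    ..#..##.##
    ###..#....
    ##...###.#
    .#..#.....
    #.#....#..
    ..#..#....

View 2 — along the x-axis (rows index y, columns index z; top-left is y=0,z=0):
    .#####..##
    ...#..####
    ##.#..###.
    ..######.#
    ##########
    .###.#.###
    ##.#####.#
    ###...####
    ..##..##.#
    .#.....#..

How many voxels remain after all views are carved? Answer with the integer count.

261 voxels

full grid |V| = 1000
step 1: project along y, AND mask (42/100) → |grid| = 420
step 2: project along x, AND mask (64/100) → |grid| = 261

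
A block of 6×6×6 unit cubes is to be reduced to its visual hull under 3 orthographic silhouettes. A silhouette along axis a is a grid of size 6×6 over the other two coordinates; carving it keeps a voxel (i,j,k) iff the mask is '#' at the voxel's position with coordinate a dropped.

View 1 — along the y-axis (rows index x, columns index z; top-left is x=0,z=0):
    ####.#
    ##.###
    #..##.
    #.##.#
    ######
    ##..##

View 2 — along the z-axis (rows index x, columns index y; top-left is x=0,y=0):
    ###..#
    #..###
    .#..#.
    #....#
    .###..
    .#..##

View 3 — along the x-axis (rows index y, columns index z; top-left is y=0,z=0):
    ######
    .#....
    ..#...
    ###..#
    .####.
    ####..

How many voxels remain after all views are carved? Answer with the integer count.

|visual hull| = 45

full grid |V| = 216
carve view 1 (along y, XZ-mask fill 27/36): 162 voxels remain
carve view 2 (along z, XY-mask fill 18/36): 84 voxels remain
carve view 3 (along x, YZ-mask fill 20/36): 45 voxels remain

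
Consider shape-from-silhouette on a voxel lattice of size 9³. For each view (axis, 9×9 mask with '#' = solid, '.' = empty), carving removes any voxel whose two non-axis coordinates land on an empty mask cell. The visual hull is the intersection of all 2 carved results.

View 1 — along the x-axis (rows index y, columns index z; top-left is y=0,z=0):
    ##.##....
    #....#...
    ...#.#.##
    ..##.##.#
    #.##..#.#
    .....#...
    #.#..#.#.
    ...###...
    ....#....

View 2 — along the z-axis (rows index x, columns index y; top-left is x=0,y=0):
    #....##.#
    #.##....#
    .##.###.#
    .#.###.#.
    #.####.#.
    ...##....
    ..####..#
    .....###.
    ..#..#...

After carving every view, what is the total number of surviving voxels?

remaining voxels: 118

before carving: 729 voxels (9×9×9)
carve view 1 (along x, YZ-mask fill 29/81): 261 voxels remain
carve view 2 (along z, XY-mask fill 37/81): 118 voxels remain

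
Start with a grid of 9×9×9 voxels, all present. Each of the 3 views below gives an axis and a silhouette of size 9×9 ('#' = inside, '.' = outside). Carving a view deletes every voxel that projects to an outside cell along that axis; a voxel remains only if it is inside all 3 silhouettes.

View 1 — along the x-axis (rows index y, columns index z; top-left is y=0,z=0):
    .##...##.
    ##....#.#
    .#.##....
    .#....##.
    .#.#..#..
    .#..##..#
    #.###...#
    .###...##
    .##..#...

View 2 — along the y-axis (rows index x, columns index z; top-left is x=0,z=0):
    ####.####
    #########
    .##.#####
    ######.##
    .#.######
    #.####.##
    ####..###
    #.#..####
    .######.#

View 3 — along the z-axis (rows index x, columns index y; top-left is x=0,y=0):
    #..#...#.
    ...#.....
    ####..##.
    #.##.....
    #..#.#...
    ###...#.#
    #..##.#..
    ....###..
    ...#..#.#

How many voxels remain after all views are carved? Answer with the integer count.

full grid |V| = 729
V1 x: intersect with YZ mask (34 set) -- 306 left
V2 y: intersect with XZ mask (66 set) -- 250 left
V3 z: intersect with XY mask (31 set) -- 94 left

94 voxels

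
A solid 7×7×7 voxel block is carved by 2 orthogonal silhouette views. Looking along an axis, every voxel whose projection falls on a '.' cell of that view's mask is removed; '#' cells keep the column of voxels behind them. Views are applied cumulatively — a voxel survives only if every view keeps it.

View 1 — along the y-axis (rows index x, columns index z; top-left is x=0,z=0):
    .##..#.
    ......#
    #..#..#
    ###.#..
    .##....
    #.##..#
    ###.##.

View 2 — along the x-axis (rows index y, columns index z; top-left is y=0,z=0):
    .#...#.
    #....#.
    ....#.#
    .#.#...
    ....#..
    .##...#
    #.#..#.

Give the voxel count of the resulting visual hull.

remaining voxels: 48

before carving: 343 voxels (7×7×7)
[1] y-view keeps 22 columns → grid now 154
[2] x-view keeps 15 columns → grid now 48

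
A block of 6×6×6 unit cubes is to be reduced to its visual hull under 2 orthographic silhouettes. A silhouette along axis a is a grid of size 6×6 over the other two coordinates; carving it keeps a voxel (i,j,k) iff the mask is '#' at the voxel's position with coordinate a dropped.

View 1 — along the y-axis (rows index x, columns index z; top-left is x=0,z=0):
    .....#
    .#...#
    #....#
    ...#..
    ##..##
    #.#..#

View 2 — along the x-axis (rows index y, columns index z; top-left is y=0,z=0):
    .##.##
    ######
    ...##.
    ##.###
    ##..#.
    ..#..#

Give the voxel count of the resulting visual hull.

voxel count = 48

initial block: 6^3 = 216
carve view 1 (along y, XZ-mask fill 13/36): 78 voxels remain
carve view 2 (along x, YZ-mask fill 22/36): 48 voxels remain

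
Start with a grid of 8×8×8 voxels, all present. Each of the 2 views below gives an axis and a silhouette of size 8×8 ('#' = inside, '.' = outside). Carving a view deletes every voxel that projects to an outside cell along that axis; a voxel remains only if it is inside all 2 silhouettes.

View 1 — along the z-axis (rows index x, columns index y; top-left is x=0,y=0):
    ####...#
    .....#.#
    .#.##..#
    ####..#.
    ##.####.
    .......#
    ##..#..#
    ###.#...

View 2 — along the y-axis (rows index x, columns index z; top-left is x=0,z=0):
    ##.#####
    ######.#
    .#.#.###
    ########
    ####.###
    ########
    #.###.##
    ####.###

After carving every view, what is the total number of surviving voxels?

voxel count = 211

before carving: 512 voxels (8×8×8)
  1. axis=2 (XY plane), |mask|=31  ⇒  voxels=248
  2. axis=1 (XZ plane), |mask|=55  ⇒  voxels=211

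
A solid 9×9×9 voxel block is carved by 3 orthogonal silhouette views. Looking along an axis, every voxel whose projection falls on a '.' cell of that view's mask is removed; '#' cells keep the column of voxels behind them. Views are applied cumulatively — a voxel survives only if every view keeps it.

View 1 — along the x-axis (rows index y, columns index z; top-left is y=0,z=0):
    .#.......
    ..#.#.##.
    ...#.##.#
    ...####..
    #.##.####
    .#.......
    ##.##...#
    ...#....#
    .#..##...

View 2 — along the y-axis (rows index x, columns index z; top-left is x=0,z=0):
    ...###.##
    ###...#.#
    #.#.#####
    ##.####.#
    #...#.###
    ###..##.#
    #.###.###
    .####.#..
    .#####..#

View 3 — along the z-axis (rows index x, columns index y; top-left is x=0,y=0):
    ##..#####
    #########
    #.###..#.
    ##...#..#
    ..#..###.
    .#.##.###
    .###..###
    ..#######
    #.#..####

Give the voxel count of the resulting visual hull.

before carving: 729 voxels (9×9×9)
after view 1 [x-axis, 31 of 81 cells solid] → remaining = 279
after view 2 [y-axis, 53 of 81 cells solid] → remaining = 185
after view 3 [z-axis, 54 of 81 cells solid] → remaining = 116

|visual hull| = 116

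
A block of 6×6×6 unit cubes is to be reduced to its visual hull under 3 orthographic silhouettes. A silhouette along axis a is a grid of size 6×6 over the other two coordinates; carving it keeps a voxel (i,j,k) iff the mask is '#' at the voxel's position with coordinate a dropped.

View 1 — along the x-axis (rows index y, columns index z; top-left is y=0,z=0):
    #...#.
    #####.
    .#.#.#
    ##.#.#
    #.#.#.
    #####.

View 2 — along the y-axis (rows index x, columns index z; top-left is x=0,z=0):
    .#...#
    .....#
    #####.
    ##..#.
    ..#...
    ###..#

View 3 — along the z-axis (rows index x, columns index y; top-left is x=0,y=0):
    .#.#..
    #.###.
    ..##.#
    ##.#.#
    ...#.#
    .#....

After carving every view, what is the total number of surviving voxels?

initial block: 6^3 = 216
carve view 1 (along x, YZ-mask fill 22/36): 132 voxels remain
carve view 2 (along y, XZ-mask fill 16/36): 58 voxels remain
carve view 3 (along z, XY-mask fill 16/36): 29 voxels remain

voxel count = 29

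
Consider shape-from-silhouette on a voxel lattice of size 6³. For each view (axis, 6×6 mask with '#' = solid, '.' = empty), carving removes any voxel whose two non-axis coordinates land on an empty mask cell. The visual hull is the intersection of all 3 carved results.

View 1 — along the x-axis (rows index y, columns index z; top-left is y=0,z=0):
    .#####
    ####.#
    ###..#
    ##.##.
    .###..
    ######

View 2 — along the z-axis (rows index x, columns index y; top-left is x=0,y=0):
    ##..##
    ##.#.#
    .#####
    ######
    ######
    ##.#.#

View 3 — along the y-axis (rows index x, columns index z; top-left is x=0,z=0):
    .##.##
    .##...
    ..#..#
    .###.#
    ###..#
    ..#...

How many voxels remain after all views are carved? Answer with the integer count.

start: 6×6×6 = 216 voxels
step 1: project along x, AND mask (27/36) → |grid| = 162
step 2: project along z, AND mask (29/36) → |grid| = 135
step 3: project along y, AND mask (17/36) → |grid| = 69

69 voxels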